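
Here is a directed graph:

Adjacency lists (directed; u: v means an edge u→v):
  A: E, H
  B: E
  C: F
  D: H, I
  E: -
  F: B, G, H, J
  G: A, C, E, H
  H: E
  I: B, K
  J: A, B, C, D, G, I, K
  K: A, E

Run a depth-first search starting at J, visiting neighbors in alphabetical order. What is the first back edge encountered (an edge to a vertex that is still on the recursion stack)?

G->C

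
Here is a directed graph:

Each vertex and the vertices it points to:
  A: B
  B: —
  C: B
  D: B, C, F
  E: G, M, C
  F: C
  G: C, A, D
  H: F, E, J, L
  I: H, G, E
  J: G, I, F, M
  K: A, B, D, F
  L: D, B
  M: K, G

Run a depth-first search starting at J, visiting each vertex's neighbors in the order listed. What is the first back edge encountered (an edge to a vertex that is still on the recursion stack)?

DFS from J (visiting each vertex's neighbors in the order listed); mark gray on enter, black on exit:
J gray
  G gray
    C gray
      B gray
      B black
    C black
    A gray
      A→B: B black — skip
    A black
    D gray
      D→B: B black — skip
      D→C: C black — skip
      F gray
        F→C: C black — skip
      F black
    D black
  G black
  I gray
    H gray
      H→F: F black — skip
      E gray
        E→G: G black — skip
        M gray
          K gray
            K→A: A black — skip
            K→B: B black — skip
            K→D: D black — skip
            K→F: F black — skip
          K black
          M→G: G black — skip
        M black
        E→C: C black — skip
      E black
      H→J: J is gray → back edge
First back edge: H → J.

H→J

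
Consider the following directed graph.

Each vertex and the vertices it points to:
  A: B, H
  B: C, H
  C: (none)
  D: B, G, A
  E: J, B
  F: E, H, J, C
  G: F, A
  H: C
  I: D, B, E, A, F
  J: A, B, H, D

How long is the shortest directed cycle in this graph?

For each vertex v, BFS finds the shortest path from v back to v.
The shortest such closed walk is D → G → F → J → D, length 4.

4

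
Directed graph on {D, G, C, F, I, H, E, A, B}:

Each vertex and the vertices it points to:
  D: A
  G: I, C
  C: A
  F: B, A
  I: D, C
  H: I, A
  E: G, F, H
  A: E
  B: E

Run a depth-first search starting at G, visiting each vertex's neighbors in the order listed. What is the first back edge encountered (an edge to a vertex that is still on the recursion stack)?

E→G

DFS from G (visiting each vertex's neighbors in the order listed); mark gray on enter, black on exit:
G gray
  I gray
    D gray
      A gray
        E gray
          E→G: G is gray → back edge
First back edge: E → G.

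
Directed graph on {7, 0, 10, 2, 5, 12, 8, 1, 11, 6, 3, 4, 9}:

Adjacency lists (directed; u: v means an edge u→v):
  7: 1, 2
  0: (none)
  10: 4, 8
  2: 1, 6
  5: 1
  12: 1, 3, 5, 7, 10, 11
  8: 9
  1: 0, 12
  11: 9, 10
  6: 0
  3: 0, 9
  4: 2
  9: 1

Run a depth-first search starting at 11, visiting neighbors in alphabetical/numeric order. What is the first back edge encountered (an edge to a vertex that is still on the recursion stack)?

DFS from 11 (visiting neighbors in alphabetical/numeric order); mark gray on enter, black on exit:
11 gray
  9 gray
    1 gray
      0 gray
      0 black
      12 gray
        12→1: 1 is gray → back edge
First back edge: 12 → 1.

12→1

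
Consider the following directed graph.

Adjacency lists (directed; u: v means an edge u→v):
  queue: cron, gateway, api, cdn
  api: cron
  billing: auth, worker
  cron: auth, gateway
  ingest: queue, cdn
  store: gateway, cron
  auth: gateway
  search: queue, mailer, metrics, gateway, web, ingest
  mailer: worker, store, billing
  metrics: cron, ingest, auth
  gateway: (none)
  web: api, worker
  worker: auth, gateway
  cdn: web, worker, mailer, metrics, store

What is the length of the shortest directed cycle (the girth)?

3

For each vertex v, BFS finds the shortest path from v back to v.
The shortest such closed walk is cdn → metrics → ingest → cdn, length 3.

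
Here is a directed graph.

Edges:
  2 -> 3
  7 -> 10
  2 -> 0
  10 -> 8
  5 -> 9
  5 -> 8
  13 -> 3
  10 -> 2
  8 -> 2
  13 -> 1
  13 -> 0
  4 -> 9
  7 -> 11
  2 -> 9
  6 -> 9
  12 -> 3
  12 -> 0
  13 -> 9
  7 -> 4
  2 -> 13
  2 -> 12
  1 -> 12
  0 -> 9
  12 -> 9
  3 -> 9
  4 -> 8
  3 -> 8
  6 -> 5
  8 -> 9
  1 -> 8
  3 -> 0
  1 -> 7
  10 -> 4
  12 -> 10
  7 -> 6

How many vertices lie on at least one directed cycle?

11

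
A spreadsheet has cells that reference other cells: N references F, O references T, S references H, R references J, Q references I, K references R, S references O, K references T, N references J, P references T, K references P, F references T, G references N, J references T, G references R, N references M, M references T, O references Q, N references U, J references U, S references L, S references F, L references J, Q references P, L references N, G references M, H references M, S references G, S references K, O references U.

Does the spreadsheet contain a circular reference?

No

DFS with white/gray/black marking, starting from G:
G gray
  R gray
    J gray
      T gray
      T black
      U gray
      U black
    J black
  R black
  M gray
    M→T: T black — skip
  M black
  N gray
    N→M: M black — skip
    N→U: U black — skip
    N→J: J black — skip
    F gray
      F→T: T black — skip
    F black
  N black
G black
Q gray
  P gray
    P→T: T black — skip
  P black
  I gray
  I black
Q black
H gray
  H→M: M black — skip
H black
O gray
  O→U: U black — skip
  O→T: T black — skip
  O→Q: Q black — skip
O black
S gray
  S→G: G black — skip
  S→O: O black — skip
  K gray
    K→R: R black — skip
    K→T: T black — skip
    K→P: P black — skip
  K black
  L gray
    L→J: J black — skip
    L→N: N black — skip
  L black
  S→H: H black — skip
  S→F: F black — skip
S black
Every edge goes to a white or black vertex — no back edge, so the graph is acyclic.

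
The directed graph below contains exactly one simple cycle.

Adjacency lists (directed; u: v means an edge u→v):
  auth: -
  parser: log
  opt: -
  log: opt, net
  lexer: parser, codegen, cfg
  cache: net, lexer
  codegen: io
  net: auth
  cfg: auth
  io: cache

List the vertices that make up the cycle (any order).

io, cache, lexer, codegen

DFS with gray/black marking from lexer:
lexer gray
  parser gray
    log gray
      opt gray
      opt black
      net gray
        auth gray
        auth black
      net black
    log black
  parser black
  codegen gray
    io gray
      cache gray
        cache→net: net black — skip
        cache→lexer: lexer is gray → back edge
Back edge closes the cycle lexer → codegen → io → cache → lexer; its vertices are {io, cache, lexer, codegen}.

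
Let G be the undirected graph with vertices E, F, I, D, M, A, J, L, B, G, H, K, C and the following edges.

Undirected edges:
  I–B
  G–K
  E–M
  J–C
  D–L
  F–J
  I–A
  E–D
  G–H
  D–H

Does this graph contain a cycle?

DFS, tracking each vertex's parent; an edge to a visited non-parent vertex closes a cycle.
Start from G:
visit G (parent –)
  visit H (parent G)
    visit D (parent H)
      visit E (parent D)
        visit M (parent E)
          M–E: parent, skip
        E–D: parent, skip
      D–H: parent, skip
      visit L (parent D)
        L–D: parent, skip
    H–G: parent, skip
  visit K (parent G)
    K–G: parent, skip
visit F (parent –)
  visit J (parent F)
    J–F: parent, skip
    visit C (parent J)
      C–J: parent, skip
visit I (parent –)
  visit B (parent I)
    B–I: parent, skip
  visit A (parent I)
    A–I: parent, skip
No non-parent visited neighbor found — the graph is a forest.

No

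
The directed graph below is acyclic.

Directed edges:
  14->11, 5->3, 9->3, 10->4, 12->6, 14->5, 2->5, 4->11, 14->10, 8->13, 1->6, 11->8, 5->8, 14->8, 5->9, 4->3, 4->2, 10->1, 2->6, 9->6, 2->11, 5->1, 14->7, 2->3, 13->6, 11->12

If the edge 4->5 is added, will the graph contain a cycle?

Adding 4→5 creates a cycle iff 5 can already reach 4.
Explore from 5: no path reaches 4. The graph stays acyclic.

No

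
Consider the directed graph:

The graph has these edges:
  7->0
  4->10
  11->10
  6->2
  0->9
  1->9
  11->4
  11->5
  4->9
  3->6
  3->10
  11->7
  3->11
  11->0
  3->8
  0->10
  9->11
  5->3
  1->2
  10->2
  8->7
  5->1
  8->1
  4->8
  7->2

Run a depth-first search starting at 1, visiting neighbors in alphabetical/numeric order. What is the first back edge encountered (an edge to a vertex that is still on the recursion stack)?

DFS from 1 (visiting neighbors in alphabetical/numeric order); mark gray on enter, black on exit:
1 gray
  2 gray
  2 black
  9 gray
    11 gray
      0 gray
        0→9: 9 is gray → back edge
First back edge: 0 → 9.

0->9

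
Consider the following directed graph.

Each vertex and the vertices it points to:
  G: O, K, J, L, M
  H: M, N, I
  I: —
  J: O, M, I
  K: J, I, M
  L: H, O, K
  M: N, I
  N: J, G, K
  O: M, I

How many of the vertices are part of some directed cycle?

A vertex is on a directed cycle iff it belongs to a strongly connected component of size ≥ 2 (or has a self-loop).
The vertices on cycles are {G, H, J, K, L, M, N, O} — 8 in total.

8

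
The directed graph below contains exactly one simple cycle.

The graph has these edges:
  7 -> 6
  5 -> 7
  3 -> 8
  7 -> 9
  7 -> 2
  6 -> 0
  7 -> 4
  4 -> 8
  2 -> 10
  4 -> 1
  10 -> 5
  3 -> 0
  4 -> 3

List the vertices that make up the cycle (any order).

2, 5, 7, 10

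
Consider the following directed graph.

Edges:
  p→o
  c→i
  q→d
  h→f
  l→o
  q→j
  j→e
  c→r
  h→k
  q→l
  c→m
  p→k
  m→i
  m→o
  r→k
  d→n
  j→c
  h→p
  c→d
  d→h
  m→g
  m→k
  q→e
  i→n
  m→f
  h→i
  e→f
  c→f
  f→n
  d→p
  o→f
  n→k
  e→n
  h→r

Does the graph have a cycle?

DFS with white/gray/black marking, starting from r:
r gray
  k gray
  k black
r black
c gray
  c→r: r black — skip
  i gray
    n gray
      n→k: k black — skip
    n black
  i black
  d gray
    h gray
      h→r: r black — skip
      h→i: i black — skip
      p gray
        p→k: k black — skip
        o gray
          f gray
            f→n: n black — skip
          f black
        o black
      p black
      h→k: k black — skip
      h→f: f black — skip
    h black
    d→p: p black — skip
    d→n: n black — skip
  d black
  m gray
    m→k: k black — skip
    m→o: o black — skip
    g gray
    g black
    m→i: i black — skip
    m→f: f black — skip
  m black
  c→f: f black — skip
c black
e gray
  e→n: n black — skip
  e→f: f black — skip
e black
j gray
  j→e: e black — skip
  j→c: c black — skip
j black
l gray
  l→o: o black — skip
l black
q gray
  q→j: j black — skip
  q→d: d black — skip
  q→e: e black — skip
  q→l: l black — skip
q black
Every edge goes to a white or black vertex — no back edge, so the graph is acyclic.

No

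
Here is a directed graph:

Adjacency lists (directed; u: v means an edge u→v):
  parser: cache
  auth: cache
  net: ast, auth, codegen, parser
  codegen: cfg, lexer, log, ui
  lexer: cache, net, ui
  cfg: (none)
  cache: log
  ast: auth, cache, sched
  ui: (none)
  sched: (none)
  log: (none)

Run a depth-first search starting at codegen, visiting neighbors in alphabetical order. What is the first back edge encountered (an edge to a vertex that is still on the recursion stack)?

net->codegen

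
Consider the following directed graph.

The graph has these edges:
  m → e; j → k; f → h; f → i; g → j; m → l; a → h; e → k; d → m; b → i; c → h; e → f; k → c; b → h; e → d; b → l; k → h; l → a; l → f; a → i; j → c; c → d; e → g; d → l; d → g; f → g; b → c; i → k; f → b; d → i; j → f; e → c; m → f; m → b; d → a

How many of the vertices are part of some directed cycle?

12

A vertex is on a directed cycle iff it belongs to a strongly connected component of size ≥ 2 (or has a self-loop).
The vertices on cycles are {a, b, c, d, e, f, g, i, j, k, l, m} — 12 in total.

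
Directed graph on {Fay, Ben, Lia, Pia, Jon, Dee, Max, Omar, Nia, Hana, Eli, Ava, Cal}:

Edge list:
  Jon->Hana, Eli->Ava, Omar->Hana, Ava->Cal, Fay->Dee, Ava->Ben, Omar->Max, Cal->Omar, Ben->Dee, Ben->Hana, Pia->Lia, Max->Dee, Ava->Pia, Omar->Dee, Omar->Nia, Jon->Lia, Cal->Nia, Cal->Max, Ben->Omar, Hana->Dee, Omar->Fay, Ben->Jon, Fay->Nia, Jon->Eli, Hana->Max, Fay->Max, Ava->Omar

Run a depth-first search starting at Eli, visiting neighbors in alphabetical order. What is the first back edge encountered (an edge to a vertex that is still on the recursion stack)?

Jon→Eli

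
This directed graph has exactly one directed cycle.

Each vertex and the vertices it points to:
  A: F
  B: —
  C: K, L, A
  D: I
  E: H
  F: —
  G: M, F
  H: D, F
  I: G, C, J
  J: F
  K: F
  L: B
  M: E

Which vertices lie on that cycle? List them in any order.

DFS with gray/black marking from I:
I gray
  G gray
    M gray
      E gray
        H gray
          D gray
            D→I: I is gray → back edge
Back edge closes the cycle I → G → M → E → H → D → I; its vertices are {D, E, G, H, I, M}.

D, E, G, H, I, M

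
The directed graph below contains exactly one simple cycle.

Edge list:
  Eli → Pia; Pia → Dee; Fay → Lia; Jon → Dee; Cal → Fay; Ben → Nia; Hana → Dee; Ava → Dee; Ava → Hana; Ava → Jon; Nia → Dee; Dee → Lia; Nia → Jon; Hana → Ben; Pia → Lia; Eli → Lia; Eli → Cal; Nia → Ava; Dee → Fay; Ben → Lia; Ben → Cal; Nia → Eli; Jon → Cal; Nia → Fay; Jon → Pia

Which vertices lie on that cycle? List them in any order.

DFS with gray/black marking from Hana:
Hana gray
  Dee gray
    Lia gray
    Lia black
    Fay gray
      Fay→Lia: Lia black — skip
    Fay black
  Dee black
  Ben gray
    Nia gray
      Eli gray
        Eli→Lia: Lia black — skip
        Pia gray
          Pia→Dee: Dee black — skip
          Pia→Lia: Lia black — skip
        Pia black
        Cal gray
          Cal→Fay: Fay black — skip
        Cal black
      Eli black
      Jon gray
        Jon→Pia: Pia black — skip
        Jon→Dee: Dee black — skip
        Jon→Cal: Cal black — skip
      Jon black
      Ava gray
        Ava→Dee: Dee black — skip
        Ava→Hana: Hana is gray → back edge
Back edge closes the cycle Hana → Ben → Nia → Ava → Hana; its vertices are {Ava, Ben, Nia, Hana}.

Ava, Ben, Nia, Hana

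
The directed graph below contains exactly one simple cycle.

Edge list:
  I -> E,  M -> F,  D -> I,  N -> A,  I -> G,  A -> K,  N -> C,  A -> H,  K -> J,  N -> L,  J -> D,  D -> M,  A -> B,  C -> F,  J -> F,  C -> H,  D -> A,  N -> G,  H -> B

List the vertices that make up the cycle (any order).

DFS with gray/black marking from A:
A gray
  B gray
  B black
  K gray
    J gray
      F gray
      F black
      D gray
        D→A: A is gray → back edge
Back edge closes the cycle A → K → J → D → A; its vertices are {A, D, J, K}.

A, D, J, K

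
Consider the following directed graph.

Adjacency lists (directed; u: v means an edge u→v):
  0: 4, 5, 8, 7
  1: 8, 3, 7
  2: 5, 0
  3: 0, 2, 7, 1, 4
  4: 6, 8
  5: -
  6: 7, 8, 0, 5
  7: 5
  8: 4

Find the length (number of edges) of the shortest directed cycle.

2

For each vertex v, BFS finds the shortest path from v back to v.
The shortest such closed walk is 3 → 1 → 3, length 2.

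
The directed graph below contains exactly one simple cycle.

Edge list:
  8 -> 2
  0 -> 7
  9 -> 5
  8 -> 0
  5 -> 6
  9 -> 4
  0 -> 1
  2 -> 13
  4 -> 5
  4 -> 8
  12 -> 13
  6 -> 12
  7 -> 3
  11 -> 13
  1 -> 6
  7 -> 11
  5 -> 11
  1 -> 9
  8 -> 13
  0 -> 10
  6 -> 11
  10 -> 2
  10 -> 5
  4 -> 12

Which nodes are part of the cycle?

DFS with gray/black marking from 0:
0 gray
  1 gray
    9 gray
      5 gray
        6 gray
          12 gray
            13 gray
            13 black
          12 black
          11 gray
            11→13: 13 black — skip
          11 black
        6 black
        5→11: 11 black — skip
      5 black
      4 gray
        4→5: 5 black — skip
        4→12: 12 black — skip
        8 gray
          2 gray
            2→13: 13 black — skip
          2 black
          8→13: 13 black — skip
          8→0: 0 is gray → back edge
Back edge closes the cycle 0 → 1 → 9 → 4 → 8 → 0; its vertices are {0, 1, 4, 8, 9}.

0, 1, 4, 8, 9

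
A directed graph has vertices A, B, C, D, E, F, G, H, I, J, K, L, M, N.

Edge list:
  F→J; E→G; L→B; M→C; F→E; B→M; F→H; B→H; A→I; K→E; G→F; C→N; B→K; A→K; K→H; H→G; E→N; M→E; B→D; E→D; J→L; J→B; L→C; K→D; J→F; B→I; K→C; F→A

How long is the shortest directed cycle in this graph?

For each vertex v, BFS finds the shortest path from v back to v.
The shortest such closed walk is J → F → J, length 2.

2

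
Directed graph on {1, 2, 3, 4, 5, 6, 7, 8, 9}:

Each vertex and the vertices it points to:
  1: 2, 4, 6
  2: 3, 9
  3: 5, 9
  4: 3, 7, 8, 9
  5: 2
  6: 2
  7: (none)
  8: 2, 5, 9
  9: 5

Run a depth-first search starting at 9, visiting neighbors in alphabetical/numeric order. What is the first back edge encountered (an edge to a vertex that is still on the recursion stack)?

3->5

DFS from 9 (visiting neighbors in alphabetical/numeric order); mark gray on enter, black on exit:
9 gray
  5 gray
    2 gray
      3 gray
        3→5: 5 is gray → back edge
First back edge: 3 → 5.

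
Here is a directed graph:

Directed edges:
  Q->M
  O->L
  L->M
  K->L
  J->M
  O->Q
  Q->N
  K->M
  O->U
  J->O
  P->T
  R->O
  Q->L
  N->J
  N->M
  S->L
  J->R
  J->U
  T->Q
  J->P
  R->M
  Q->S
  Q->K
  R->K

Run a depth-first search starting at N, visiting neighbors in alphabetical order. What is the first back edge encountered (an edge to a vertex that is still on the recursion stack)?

Q→N

DFS from N (visiting neighbors in alphabetical order); mark gray on enter, black on exit:
N gray
  J gray
    M gray
    M black
    O gray
      L gray
        L→M: M black — skip
      L black
      Q gray
        K gray
          K→L: L black — skip
          K→M: M black — skip
        K black
        Q→L: L black — skip
        Q→M: M black — skip
        Q→N: N is gray → back edge
First back edge: Q → N.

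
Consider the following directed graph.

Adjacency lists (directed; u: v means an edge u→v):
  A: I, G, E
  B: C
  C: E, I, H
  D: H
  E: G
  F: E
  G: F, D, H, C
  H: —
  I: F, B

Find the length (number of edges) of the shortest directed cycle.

For each vertex v, BFS finds the shortest path from v back to v.
The shortest such closed walk is I → B → C → I, length 3.

3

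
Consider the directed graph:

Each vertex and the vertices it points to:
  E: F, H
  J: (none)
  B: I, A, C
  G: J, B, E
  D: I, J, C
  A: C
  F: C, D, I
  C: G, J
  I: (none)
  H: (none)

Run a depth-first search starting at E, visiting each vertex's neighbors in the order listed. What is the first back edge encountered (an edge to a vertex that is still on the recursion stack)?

A→C

DFS from E (visiting each vertex's neighbors in the order listed); mark gray on enter, black on exit:
E gray
  F gray
    C gray
      G gray
        J gray
        J black
        B gray
          I gray
          I black
          A gray
            A→C: C is gray → back edge
First back edge: A → C.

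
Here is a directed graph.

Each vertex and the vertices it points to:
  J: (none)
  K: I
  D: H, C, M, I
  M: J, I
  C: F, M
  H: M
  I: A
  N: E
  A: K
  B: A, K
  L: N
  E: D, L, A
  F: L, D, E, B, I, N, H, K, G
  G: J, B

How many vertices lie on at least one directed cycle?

9

A vertex is on a directed cycle iff it belongs to a strongly connected component of size ≥ 2 (or has a self-loop).
The vertices on cycles are {A, C, D, E, F, I, K, L, N} — 9 in total.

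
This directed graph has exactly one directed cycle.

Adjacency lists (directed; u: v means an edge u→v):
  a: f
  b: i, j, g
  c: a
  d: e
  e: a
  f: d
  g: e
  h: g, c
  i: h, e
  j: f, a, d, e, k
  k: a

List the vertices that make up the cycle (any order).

a, d, e, f

DFS with gray/black marking from f:
f gray
  d gray
    e gray
      a gray
        a→f: f is gray → back edge
Back edge closes the cycle f → d → e → a → f; its vertices are {a, d, e, f}.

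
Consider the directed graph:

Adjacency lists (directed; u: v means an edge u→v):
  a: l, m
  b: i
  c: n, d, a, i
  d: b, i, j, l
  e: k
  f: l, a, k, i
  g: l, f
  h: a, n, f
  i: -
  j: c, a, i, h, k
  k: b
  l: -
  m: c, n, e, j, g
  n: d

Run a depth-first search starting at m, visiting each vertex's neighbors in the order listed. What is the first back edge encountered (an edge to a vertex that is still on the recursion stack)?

j->c

DFS from m (visiting each vertex's neighbors in the order listed); mark gray on enter, black on exit:
m gray
  c gray
    n gray
      d gray
        b gray
          i gray
          i black
        b black
        d→i: i black — skip
        j gray
          j→c: c is gray → back edge
First back edge: j → c.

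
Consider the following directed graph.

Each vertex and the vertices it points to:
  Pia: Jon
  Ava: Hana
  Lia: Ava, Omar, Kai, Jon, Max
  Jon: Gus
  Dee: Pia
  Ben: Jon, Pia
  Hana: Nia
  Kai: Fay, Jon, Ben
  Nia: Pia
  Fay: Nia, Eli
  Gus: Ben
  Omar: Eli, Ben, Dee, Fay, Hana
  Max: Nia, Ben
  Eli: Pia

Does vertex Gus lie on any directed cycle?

Yes

Gus is on a cycle iff Gus can reach itself via ≥1 edge.
Gus → Ben → Jon → Gus — yes.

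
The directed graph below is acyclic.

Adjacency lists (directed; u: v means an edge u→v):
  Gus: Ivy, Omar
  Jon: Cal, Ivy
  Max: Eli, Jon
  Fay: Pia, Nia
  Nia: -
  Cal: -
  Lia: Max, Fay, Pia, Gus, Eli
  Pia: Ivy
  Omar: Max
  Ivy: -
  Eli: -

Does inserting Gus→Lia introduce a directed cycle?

Adding Gus→Lia creates a cycle iff Lia can already reach Gus.
Path from Lia: Lia → Gus.
So Lia → … → Gus → Lia is a cycle.

Yes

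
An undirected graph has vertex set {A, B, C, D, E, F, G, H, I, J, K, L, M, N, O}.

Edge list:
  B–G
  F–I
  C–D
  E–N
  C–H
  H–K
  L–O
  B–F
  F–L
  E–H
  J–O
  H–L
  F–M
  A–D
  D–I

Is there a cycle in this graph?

Yes

DFS, tracking each vertex's parent; an edge to a visited non-parent vertex closes a cycle.
Start from G:
visit G (parent –)
  visit B (parent G)
    B–G: parent, skip
    visit F (parent B)
      F–B: parent, skip
      visit M (parent F)
        M–F: parent, skip
      visit I (parent F)
        visit D (parent I)
          visit C (parent D)
            visit H (parent C)
              H–C: parent, skip
              visit K (parent H)
                K–H: parent, skip
              visit L (parent H)
                L–F: F visited and ≠ parent → cycle
Cycle: F – I – D – C – H – L – F.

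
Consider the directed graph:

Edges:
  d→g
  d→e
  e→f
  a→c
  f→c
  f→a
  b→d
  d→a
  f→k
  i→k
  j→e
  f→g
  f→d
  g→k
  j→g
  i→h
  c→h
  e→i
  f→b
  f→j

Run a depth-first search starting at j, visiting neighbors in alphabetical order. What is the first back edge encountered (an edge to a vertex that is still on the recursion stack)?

DFS from j (visiting neighbors in alphabetical order); mark gray on enter, black on exit:
j gray
  e gray
    f gray
      a gray
        c gray
          h gray
          h black
        c black
      a black
      b gray
        d gray
          d→a: a black — skip
          d→e: e is gray → back edge
First back edge: d → e.

d->e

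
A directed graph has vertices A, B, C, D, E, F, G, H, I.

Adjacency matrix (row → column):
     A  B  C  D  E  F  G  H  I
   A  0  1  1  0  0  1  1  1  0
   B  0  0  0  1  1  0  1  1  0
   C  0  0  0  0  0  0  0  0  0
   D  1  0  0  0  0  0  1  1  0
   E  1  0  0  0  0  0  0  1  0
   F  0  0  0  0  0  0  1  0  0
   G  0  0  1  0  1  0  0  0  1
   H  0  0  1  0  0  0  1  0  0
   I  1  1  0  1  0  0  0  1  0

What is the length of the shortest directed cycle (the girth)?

For each vertex v, BFS finds the shortest path from v back to v.
The shortest such closed walk is I → B → G → I, length 3.

3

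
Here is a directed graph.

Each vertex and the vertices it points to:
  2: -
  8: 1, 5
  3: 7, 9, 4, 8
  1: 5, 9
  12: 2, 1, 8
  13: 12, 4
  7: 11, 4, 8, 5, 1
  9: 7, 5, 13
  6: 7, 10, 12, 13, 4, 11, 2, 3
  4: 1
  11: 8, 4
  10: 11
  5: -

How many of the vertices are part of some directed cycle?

8

A vertex is on a directed cycle iff it belongs to a strongly connected component of size ≥ 2 (or has a self-loop).
The vertices on cycles are {1, 4, 7, 8, 9, 11, 12, 13} — 8 in total.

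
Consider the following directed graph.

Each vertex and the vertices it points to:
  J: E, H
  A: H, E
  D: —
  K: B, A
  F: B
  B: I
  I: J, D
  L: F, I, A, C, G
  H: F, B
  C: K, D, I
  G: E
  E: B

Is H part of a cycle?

Yes

H is on a cycle iff H can reach itself via ≥1 edge.
H → B → I → J → H — yes.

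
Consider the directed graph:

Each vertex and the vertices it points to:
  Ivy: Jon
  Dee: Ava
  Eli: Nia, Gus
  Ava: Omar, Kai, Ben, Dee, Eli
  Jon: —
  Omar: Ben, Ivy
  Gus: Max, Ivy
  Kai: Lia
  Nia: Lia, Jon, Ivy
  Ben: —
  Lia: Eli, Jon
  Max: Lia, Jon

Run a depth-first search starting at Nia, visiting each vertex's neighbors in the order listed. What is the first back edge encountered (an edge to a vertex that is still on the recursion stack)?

Eli→Nia

DFS from Nia (visiting each vertex's neighbors in the order listed); mark gray on enter, black on exit:
Nia gray
  Lia gray
    Eli gray
      Eli→Nia: Nia is gray → back edge
First back edge: Eli → Nia.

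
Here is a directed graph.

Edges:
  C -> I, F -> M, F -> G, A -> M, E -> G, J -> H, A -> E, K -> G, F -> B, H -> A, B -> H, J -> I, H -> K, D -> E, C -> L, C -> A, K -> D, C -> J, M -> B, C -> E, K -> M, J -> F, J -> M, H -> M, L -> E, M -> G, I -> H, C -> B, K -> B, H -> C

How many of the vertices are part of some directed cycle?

A vertex is on a directed cycle iff it belongs to a strongly connected component of size ≥ 2 (or has a self-loop).
The vertices on cycles are {A, B, C, F, H, I, J, K, M} — 9 in total.

9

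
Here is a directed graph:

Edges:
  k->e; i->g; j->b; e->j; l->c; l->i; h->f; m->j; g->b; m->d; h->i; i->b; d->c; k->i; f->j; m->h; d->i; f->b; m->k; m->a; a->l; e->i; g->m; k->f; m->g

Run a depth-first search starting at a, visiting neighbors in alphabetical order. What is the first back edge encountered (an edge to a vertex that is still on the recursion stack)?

m→a

DFS from a (visiting neighbors in alphabetical order); mark gray on enter, black on exit:
a gray
  l gray
    c gray
    c black
    i gray
      b gray
      b black
      g gray
        g→b: b black — skip
        m gray
          m→a: a is gray → back edge
First back edge: m → a.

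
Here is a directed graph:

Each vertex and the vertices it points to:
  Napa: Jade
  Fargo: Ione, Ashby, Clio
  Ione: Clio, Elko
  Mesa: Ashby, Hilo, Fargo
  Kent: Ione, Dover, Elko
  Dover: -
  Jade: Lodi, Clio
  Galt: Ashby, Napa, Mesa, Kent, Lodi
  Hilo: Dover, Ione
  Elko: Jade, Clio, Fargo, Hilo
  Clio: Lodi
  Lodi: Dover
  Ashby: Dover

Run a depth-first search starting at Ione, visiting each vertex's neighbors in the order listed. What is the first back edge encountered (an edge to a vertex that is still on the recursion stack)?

Fargo->Ione

DFS from Ione (visiting each vertex's neighbors in the order listed); mark gray on enter, black on exit:
Ione gray
  Clio gray
    Lodi gray
      Dover gray
      Dover black
    Lodi black
  Clio black
  Elko gray
    Jade gray
      Jade→Lodi: Lodi black — skip
      Jade→Clio: Clio black — skip
    Jade black
    Elko→Clio: Clio black — skip
    Fargo gray
      Fargo→Ione: Ione is gray → back edge
First back edge: Fargo → Ione.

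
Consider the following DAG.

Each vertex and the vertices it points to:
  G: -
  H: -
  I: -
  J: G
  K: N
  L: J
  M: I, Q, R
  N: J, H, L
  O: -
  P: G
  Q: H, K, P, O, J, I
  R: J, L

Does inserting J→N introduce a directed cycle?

Adding J→N creates a cycle iff N can already reach J.
Path from N: N → J.
So N → … → J → N is a cycle.

Yes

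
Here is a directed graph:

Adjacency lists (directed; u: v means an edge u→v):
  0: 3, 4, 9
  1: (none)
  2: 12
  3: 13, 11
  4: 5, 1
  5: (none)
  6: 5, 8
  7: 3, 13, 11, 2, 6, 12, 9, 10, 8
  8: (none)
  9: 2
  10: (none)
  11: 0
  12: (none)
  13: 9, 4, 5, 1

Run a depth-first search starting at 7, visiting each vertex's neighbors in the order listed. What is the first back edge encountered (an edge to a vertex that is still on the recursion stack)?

0→3

DFS from 7 (visiting each vertex's neighbors in the order listed); mark gray on enter, black on exit:
7 gray
  3 gray
    13 gray
      9 gray
        2 gray
          12 gray
          12 black
        2 black
      9 black
      4 gray
        5 gray
        5 black
        1 gray
        1 black
      4 black
      13→5: 5 black — skip
      13→1: 1 black — skip
    13 black
    11 gray
      0 gray
        0→3: 3 is gray → back edge
First back edge: 0 → 3.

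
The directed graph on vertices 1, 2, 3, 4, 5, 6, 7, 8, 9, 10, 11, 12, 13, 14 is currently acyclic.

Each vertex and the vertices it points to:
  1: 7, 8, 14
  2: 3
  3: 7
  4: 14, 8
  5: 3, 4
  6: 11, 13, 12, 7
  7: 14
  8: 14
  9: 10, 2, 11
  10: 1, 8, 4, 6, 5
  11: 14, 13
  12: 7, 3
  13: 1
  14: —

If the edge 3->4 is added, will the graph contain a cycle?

No

Adding 3→4 creates a cycle iff 4 can already reach 3.
Explore from 4: no path reaches 3. The graph stays acyclic.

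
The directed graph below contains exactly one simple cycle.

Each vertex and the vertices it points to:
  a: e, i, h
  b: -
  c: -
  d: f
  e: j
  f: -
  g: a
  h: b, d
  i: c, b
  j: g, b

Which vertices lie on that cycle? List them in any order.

a, e, g, j

DFS with gray/black marking from a:
a gray
  e gray
    j gray
      g gray
        g→a: a is gray → back edge
Back edge closes the cycle a → e → j → g → a; its vertices are {a, e, g, j}.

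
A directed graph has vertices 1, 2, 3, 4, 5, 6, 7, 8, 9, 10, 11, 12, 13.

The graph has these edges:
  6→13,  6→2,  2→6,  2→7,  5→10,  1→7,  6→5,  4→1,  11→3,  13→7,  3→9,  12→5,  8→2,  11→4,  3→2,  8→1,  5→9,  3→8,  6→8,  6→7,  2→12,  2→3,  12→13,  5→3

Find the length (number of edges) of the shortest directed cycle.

2

For each vertex v, BFS finds the shortest path from v back to v.
The shortest such closed walk is 3 → 2 → 3, length 2.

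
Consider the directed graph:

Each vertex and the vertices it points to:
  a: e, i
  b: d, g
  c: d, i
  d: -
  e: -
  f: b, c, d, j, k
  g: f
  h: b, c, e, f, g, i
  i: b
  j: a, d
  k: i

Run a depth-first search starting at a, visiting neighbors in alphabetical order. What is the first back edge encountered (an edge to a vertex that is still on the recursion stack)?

DFS from a (visiting neighbors in alphabetical order); mark gray on enter, black on exit:
a gray
  e gray
  e black
  i gray
    b gray
      d gray
      d black
      g gray
        f gray
          f→b: b is gray → back edge
First back edge: f → b.

f->b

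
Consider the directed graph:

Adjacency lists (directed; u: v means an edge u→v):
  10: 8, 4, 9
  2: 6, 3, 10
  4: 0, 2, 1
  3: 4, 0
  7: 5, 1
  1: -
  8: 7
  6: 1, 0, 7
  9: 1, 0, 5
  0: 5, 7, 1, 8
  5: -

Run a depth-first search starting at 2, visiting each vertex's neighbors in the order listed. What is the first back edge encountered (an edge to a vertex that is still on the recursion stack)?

4→2

DFS from 2 (visiting each vertex's neighbors in the order listed); mark gray on enter, black on exit:
2 gray
  6 gray
    1 gray
    1 black
    0 gray
      5 gray
      5 black
      7 gray
        7→5: 5 black — skip
        7→1: 1 black — skip
      7 black
      0→1: 1 black — skip
      8 gray
        8→7: 7 black — skip
      8 black
    0 black
    6→7: 7 black — skip
  6 black
  3 gray
    4 gray
      4→0: 0 black — skip
      4→2: 2 is gray → back edge
First back edge: 4 → 2.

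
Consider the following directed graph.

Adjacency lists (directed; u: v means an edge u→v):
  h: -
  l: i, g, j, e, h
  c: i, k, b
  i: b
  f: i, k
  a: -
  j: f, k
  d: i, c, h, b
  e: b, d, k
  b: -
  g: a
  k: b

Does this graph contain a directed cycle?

No

DFS with white/gray/black marking, starting from d:
d gray
  i gray
    b gray
    b black
  i black
  c gray
    c→i: i black — skip
    k gray
      k→b: b black — skip
    k black
    c→b: b black — skip
  c black
  h gray
  h black
  d→b: b black — skip
d black
l gray
  l→i: i black — skip
  g gray
    a gray
    a black
  g black
  j gray
    f gray
      f→i: i black — skip
      f→k: k black — skip
    f black
    j→k: k black — skip
  j black
  e gray
    e→b: b black — skip
    e→d: d black — skip
    e→k: k black — skip
  e black
  l→h: h black — skip
l black
Every edge goes to a white or black vertex — no back edge, so the graph is acyclic.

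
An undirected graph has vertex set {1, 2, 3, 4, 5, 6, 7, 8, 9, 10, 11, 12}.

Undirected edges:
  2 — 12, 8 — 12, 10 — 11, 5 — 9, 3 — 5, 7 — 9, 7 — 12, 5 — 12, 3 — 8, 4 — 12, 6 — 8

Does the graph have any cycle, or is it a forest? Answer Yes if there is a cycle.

Yes

DFS, tracking each vertex's parent; an edge to a visited non-parent vertex closes a cycle.
Start from 9:
visit 9 (parent –)
  visit 7 (parent 9)
    visit 12 (parent 7)
      12–7: parent, skip
      visit 4 (parent 12)
        4–12: parent, skip
      visit 5 (parent 12)
        visit 3 (parent 5)
          3–5: parent, skip
          visit 8 (parent 3)
            visit 6 (parent 8)
              6–8: parent, skip
            8–3: parent, skip
            8–12: 12 visited and ≠ parent → cycle
Cycle: 12 – 5 – 3 – 8 – 12.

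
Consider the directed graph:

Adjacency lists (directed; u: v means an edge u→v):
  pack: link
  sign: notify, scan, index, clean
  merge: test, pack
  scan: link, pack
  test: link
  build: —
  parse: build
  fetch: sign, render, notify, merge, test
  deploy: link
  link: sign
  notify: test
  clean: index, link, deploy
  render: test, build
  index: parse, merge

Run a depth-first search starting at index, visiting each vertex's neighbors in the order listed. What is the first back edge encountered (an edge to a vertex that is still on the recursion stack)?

DFS from index (visiting each vertex's neighbors in the order listed); mark gray on enter, black on exit:
index gray
  parse gray
    build gray
    build black
  parse black
  merge gray
    test gray
      link gray
        sign gray
          notify gray
            notify→test: test is gray → back edge
First back edge: notify → test.

notify->test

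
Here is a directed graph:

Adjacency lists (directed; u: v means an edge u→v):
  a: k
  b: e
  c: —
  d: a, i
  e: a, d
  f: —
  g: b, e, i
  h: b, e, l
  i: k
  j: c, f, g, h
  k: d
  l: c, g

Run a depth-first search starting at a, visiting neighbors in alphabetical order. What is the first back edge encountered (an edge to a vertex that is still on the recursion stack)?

DFS from a (visiting neighbors in alphabetical order); mark gray on enter, black on exit:
a gray
  k gray
    d gray
      d→a: a is gray → back edge
First back edge: d → a.

d->a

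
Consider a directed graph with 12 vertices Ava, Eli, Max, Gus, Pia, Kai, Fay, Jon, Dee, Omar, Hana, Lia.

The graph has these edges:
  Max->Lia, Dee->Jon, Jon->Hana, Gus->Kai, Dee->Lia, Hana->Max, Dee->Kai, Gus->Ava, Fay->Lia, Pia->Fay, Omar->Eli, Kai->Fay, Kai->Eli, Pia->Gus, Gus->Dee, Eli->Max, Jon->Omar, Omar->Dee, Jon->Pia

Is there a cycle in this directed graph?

Yes

DFS with white/gray/black marking, starting from Ava:
Ava gray
Ava black
Eli gray
  Max gray
    Lia gray
    Lia black
  Max black
Eli black
Gus gray
  Gus→Ava: Ava black — skip
  Dee gray
    Dee→Lia: Lia black — skip
    Kai gray
      Kai→Eli: Eli black — skip
      Fay gray
        Fay→Lia: Lia black — skip
      Fay black
    Kai black
    Jon gray
      Pia gray
        Pia→Gus: Gus is gray → back edge
Back edge found, so a cycle exists: Gus → Dee → Jon → Pia → Gus.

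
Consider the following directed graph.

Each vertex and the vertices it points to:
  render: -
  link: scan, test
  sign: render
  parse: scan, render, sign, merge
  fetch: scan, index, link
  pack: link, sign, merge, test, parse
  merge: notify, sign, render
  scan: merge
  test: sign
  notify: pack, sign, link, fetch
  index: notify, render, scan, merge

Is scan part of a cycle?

scan is on a cycle iff scan can reach itself via ≥1 edge.
scan → merge → notify → link → scan — yes.

Yes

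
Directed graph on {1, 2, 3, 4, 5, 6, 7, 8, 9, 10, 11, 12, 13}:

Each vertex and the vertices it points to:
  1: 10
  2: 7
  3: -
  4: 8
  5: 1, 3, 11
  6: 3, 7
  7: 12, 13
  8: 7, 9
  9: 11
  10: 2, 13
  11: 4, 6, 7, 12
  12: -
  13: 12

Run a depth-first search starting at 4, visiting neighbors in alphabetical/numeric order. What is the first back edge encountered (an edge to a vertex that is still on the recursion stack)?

11->4

DFS from 4 (visiting neighbors in alphabetical/numeric order); mark gray on enter, black on exit:
4 gray
  8 gray
    7 gray
      12 gray
      12 black
      13 gray
        13→12: 12 black — skip
      13 black
    7 black
    9 gray
      11 gray
        11→4: 4 is gray → back edge
First back edge: 11 → 4.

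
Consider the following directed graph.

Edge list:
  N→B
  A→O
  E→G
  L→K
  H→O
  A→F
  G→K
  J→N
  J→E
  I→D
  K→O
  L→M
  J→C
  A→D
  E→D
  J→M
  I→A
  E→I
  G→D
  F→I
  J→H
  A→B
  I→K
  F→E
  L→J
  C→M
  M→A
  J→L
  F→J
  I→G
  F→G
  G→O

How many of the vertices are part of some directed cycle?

A vertex is on a directed cycle iff it belongs to a strongly connected component of size ≥ 2 (or has a self-loop).
The vertices on cycles are {A, C, E, F, I, J, L, M} — 8 in total.

8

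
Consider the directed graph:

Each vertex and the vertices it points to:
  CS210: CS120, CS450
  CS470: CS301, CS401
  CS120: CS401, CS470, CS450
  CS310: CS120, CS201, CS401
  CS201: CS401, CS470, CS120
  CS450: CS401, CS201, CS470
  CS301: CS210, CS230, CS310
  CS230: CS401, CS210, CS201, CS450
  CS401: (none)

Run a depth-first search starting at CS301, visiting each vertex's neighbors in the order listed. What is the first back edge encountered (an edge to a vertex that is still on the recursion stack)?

CS470->CS301

DFS from CS301 (visiting each vertex's neighbors in the order listed); mark gray on enter, black on exit:
CS301 gray
  CS210 gray
    CS120 gray
      CS401 gray
      CS401 black
      CS470 gray
        CS470→CS301: CS301 is gray → back edge
First back edge: CS470 → CS301.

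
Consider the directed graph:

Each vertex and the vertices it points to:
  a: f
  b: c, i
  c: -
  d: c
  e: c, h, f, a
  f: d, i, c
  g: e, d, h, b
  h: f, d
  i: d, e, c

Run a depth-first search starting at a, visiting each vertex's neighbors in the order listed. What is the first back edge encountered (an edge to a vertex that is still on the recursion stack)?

h→f

DFS from a (visiting each vertex's neighbors in the order listed); mark gray on enter, black on exit:
a gray
  f gray
    d gray
      c gray
      c black
    d black
    i gray
      i→d: d black — skip
      e gray
        e→c: c black — skip
        h gray
          h→f: f is gray → back edge
First back edge: h → f.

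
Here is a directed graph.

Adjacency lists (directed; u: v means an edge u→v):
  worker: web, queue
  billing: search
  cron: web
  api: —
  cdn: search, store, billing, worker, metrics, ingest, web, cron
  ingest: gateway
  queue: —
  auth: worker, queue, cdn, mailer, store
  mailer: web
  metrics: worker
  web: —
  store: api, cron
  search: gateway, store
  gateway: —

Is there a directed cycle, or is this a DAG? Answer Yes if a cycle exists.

No

DFS with white/gray/black marking, starting from cdn:
cdn gray
  search gray
    gateway gray
    gateway black
    store gray
      api gray
      api black
      cron gray
        web gray
        web black
      cron black
    store black
  search black
  cdn→store: store black — skip
  billing gray
    billing→search: search black — skip
  billing black
  worker gray
    worker→web: web black — skip
    queue gray
    queue black
  worker black
  metrics gray
    metrics→worker: worker black — skip
  metrics black
  ingest gray
    ingest→gateway: gateway black — skip
  ingest black
  cdn→web: web black — skip
  cdn→cron: cron black — skip
cdn black
auth gray
  auth→worker: worker black — skip
  auth→queue: queue black — skip
  auth→cdn: cdn black — skip
  mailer gray
    mailer→web: web black — skip
  mailer black
  auth→store: store black — skip
auth black
Every edge goes to a white or black vertex — no back edge, so the graph is acyclic.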